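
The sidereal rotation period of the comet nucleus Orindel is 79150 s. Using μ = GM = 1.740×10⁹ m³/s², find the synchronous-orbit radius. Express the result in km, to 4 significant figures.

r_sync ≈ 651.2 km

A synchronous orbit has period T, so by Kepler's third law a = (μT²/4π²)^(1/3).
μT²/4π² = 1.740×10⁹ × (7.915×10⁴)² / 39.48 = 2.761×10¹⁷ m³.
a = 6.512×10⁵ m = 651.17 km.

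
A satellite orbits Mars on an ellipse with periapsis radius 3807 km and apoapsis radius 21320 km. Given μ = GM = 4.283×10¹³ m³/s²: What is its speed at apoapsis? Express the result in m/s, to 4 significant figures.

v ≈ 780.2 m/s

Semi-major axis a = (r_p + r_a)/2 = 12564 km = 1.256×10⁷ m.
Vis-viva: v² = μ(2/r − 1/a) = 4.283×10¹³ × (9.381×10⁻⁸ − 7.960×10⁻⁸) = 6.087×10⁵ m²/s².
v = 780.2 m/s.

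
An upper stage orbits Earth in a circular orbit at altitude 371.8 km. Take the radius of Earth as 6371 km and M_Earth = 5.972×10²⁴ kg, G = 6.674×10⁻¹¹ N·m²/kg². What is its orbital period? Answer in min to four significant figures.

T ≈ 91.84 min

μ = GM = 6.674×10⁻¹¹ × 5.972×10²⁴ = 3.986×10¹⁴ m³/s².
r = 6371 + 371.8 = 6742.8 km = 6.7428×10⁶ m.
Kepler's third law: T = 2π√(r³/μ) = 2π√((6.743×10⁶)³ / 3.986×10¹⁴).
r³/μ = 7.692×10⁵ s², so T = 2π × 8.770×10² = 5.510×10³ s.
Converting: 5.510×10³ s ÷ 60.00 = 91.84 min.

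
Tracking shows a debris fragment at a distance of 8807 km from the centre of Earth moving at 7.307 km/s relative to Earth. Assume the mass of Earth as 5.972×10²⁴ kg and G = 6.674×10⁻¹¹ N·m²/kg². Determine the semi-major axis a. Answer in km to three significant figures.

a ≈ 10700 km

μ = GM = 6.674×10⁻¹¹ × 5.972×10²⁴ = 3.986×10¹⁴ m³/s².
r = 8.807×10⁶ m.
Specific orbital energy ε = v²/2 − μ/r = (7307)²/2 − 3.986×10¹⁴/8.807×10⁶ = -1.856×10⁷ J/kg.
Since ε = −μ/(2a), a = −μ/(2ε) = 1.074×10⁷ m = 10737 km.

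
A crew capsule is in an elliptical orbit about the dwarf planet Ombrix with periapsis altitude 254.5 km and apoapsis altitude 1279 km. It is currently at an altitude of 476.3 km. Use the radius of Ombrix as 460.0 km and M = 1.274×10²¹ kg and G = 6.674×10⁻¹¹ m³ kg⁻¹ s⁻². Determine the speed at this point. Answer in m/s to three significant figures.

μ = GM = 6.674×10⁻¹¹ × 1.274×10²¹ = 8.503×10¹⁰ m³/s².
r_p = 460.0 + 254.5 = 714.50 km = 7.1450×10⁵ m.
r_a = 460.0 + 1279 = 1739.0 km = 1.7390×10⁶ m.
r = 460.0 + 476.3 = 936.30 km = 9.363×10⁵ m.
Semi-major axis a = (r_p + r_a)/2 = 1226.8 km = 1.227×10⁶ m.
Vis-viva: v² = μ(2/r − 1/a) = 8.503×10¹⁰ × (2.136×10⁻⁶ − 8.152×10⁻⁷) = 1.123×10⁵ m²/s².
v = 335.1 m/s.

v ≈ 335 m/s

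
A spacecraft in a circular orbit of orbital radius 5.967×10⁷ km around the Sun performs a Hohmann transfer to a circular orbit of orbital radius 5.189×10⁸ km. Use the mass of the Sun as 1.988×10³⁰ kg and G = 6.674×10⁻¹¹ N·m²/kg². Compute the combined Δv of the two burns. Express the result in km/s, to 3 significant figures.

Δv_total ≈ 24.7 km/s

μ = GM = 6.674×10⁻¹¹ × 1.988×10³⁰ = 1.327×10²⁰ m³/s².
r₁ = 5.967×10⁷ km = 5.967×10¹⁰ m.
r₂ = 5.189×10⁸ km = 5.189×10¹¹ m.
Transfer ellipse a_t = (r₁ + r₂)/2 = 2.893×10¹¹ m.
At r₁: circular v_c1 = √(μ/r₁) = 47150 m/s; transfer-perihelion v_p = √[μ(2/r₁ − 1/a_t)] = 63150 m/s.
Δv₁ = v_p − v_c1 = 16000 m/s.
At r₂: circular v_c2 = √(μ/r₂) = 15990 m/s; transfer-aphelion v_a = √[μ(2/r₂ − 1/a_t)] = 7262 m/s.
Δv₂ = v_c2 − v_a = 8728 m/s.
Total Δv = Δv₁ + Δv₂ = 24730 m/s = 24.73 km/s.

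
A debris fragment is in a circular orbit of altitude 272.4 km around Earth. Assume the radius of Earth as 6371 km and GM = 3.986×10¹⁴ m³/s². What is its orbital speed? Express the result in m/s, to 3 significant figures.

r = 6371 + 272.4 = 6643.4 km = 6.6434×10⁶ m.
For a circular orbit v = √(μ/r) = √(3.986×10¹⁴ / 6.643×10⁶) = √(6.000×10⁷) = 7746 m/s.

v ≈ 7750 m/s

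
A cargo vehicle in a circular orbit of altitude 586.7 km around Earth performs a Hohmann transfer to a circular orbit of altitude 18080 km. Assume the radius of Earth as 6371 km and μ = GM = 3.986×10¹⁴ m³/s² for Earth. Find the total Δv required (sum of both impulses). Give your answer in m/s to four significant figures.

Δv_total ≈ 3226 m/s

r₁ = 6371 + 586.7 = 6957.7 km = 6.9577×10⁶ m.
r₂ = 6371 + 18080 = 24451 km = 2.4451×10⁷ m.
Transfer ellipse a_t = (r₁ + r₂)/2 = 1.570×10⁷ m.
At r₁: circular v_c1 = √(μ/r₁) = 7569 m/s; transfer-perigee v_p = √[μ(2/r₁ − 1/a_t)] = 9444 m/s.
Δv₁ = v_p − v_c1 = 1875 m/s.
At r₂: circular v_c2 = √(μ/r₂) = 4038 m/s; transfer-apogee v_a = √[μ(2/r₂ − 1/a_t)] = 2687 m/s.
Δv₂ = v_c2 − v_a = 1350 m/s.
Total Δv = Δv₁ + Δv₂ = 3226 m/s.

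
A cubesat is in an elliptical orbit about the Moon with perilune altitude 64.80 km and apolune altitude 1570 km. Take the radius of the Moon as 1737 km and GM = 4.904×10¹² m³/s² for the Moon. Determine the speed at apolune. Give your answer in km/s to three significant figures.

v ≈ 1.02 km/s

r_p = 1737 + 64.80 = 1801.8 km = 1.8018×10⁶ m.
r_a = 1737 + 1570 = 3307.0 km = 3.3070×10⁶ m.
Semi-major axis a = (r_p + r_a)/2 = 2554.4 km = 2.554×10⁶ m.
Vis-viva: v² = μ(2/r − 1/a) = 4.904×10¹² × (6.048×10⁻⁷ − 3.915×10⁻⁷) = 1.046×10⁶ m²/s².
v = 1023 m/s = 1.023 km/s.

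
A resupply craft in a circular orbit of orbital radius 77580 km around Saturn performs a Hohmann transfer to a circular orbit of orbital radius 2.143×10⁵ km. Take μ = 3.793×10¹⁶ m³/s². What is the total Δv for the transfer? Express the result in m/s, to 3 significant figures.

r₁ = 77580 km = 7.758×10⁷ m.
r₂ = 2.143×10⁵ km = 2.143×10⁸ m.
Transfer ellipse a_t = (r₁ + r₂)/2 = 1.459×10⁸ m.
At r₁: circular v_c1 = √(μ/r₁) = 22110 m/s; transfer-perikrone v_p = √[μ(2/r₁ − 1/a_t)] = 26790 m/s.
Δv₁ = v_p − v_c1 = 4683 m/s.
At r₂: circular v_c2 = √(μ/r₂) = 13300 m/s; transfer-apokrone v_a = √[μ(2/r₂ − 1/a_t)] = 9700 m/s.
Δv₂ = v_c2 − v_a = 3604 m/s.
Total Δv = Δv₁ + Δv₂ = 8287 m/s.

Δv_total ≈ 8290 m/s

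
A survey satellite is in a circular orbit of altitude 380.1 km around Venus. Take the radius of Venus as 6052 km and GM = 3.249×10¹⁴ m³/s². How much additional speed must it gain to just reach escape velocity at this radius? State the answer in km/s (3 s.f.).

Δv ≈ 2.94 km/s

r = 6052 + 380.1 = 6432.1 km = 6.4321×10⁶ m.
Circular speed v_c = √(μ/r) = 7107 m/s.
Escape speed v_esc = √(2μ/r) = √2 × v_c = 10050 m/s.
Δv = v_esc − v_c = 2944 m/s = 2.944 km/s.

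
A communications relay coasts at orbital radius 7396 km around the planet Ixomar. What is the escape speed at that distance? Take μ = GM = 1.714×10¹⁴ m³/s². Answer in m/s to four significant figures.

v_esc ≈ 6808 m/s

r = 7396 km = 7.396×10⁶ m.
Escape speed v_esc = √(2μ/r) = √(2 × 1.714×10¹⁴ / 7.396×10⁶) = √(4.635×10⁷) = 6808 m/s.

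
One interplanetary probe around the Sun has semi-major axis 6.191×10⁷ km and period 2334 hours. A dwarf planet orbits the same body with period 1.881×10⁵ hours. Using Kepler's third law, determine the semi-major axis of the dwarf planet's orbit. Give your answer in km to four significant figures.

Kepler's third law: a³ ∝ T², so a₂ = a₁ (T₂/T₁)^(2/3).
T₂/T₁ = 80.59, (T₂/T₁)^(2/3) = 18.66.
a₂ = 6.191×10⁷ × 18.66 = 1.155×10⁹ km.

a₂ ≈ 1.155×10⁹ km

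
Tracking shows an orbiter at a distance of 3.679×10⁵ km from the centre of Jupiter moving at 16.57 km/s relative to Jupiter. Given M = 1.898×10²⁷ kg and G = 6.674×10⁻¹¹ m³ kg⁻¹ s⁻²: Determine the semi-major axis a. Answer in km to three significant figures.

a ≈ 3.06×10⁵ km

μ = GM = 6.674×10⁻¹¹ × 1.898×10²⁷ = 1.267×10¹⁷ m³/s².
r = 3.679×10⁸ m.
Specific orbital energy ε = v²/2 − μ/r = (16570)²/2 − 1.267×10¹⁷/3.679×10⁸ = -2.070×10⁸ J/kg.
Since ε = −μ/(2a), a = −μ/(2ε) = 3.059×10⁸ m = 3.0593×10⁵ km.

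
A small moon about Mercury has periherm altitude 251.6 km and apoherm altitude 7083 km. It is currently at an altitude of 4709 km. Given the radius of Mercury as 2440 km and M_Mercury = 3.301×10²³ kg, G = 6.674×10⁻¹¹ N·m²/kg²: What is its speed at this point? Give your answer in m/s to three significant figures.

μ = GM = 6.674×10⁻¹¹ × 3.301×10²³ = 2.203×10¹³ m³/s².
r_p = 2440 + 251.6 = 2691.6 km = 2.6916×10⁶ m.
r_a = 2440 + 7083 = 9523.0 km = 9.5230×10⁶ m.
r = 2440 + 4709 = 7149.0 km = 7.149×10⁶ m.
Semi-major axis a = (r_p + r_a)/2 = 6107.3 km = 6.107×10⁶ m.
Vis-viva: v² = μ(2/r − 1/a) = 2.203×10¹³ × (2.798×10⁻⁷ − 1.637×10⁻⁷) = 2.556×10⁶ m²/s².
v = 1599 m/s.

v ≈ 1600 m/s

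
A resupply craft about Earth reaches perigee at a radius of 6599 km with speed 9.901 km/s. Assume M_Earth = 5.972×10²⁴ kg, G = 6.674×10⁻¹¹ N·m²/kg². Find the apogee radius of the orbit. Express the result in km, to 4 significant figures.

μ = GM = 6.674×10⁻¹¹ × 5.972×10²⁴ = 3.986×10¹⁴ m³/s².
r_p = 6.599×10⁶ m.
Specific energy ε = v²/2 − μ/r = -1.138×10⁷ J/kg, so a = −μ/(2ε) = 1.751×10⁷ m.
The apsides satisfy r_p + r_a = 2a, so the apogee radius is 2a − r_p = 2.841×10⁷ m = 28413 km.

apogee radius ≈ 28410 km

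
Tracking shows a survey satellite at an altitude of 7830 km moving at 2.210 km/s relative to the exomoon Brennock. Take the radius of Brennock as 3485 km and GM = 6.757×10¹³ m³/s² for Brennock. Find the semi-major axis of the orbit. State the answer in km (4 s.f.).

r = 3485 + 7830 = 11315 km = 1.132×10⁷ m.
Vis-viva rearranged: 1/a = 2/r − v²/μ = 1.768×10⁻⁷ − 7.228×10⁻⁸ = 1.045×10⁻⁷ m⁻¹.
a = 9.572×10⁶ m = 9571.7 km.

a ≈ 9572 km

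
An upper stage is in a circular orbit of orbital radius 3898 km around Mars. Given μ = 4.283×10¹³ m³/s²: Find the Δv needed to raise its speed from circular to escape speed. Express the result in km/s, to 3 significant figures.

r = 3898 km = 3.898×10⁶ m.
Circular speed v_c = √(μ/r) = 3315 m/s.
Escape speed v_esc = √(2μ/r) = √2 × v_c = 4688 m/s.
Δv = v_esc − v_c = 1373 m/s = 1.373 km/s.

Δv ≈ 1.37 km/s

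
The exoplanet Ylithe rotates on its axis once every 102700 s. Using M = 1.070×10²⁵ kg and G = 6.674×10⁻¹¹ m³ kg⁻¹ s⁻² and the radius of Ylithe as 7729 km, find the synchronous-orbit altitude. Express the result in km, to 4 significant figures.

h_sync ≈ 49840 km

μ = GM = 6.674×10⁻¹¹ × 1.070×10²⁵ = 7.141×10¹⁴ m³/s².
A synchronous orbit has period T, so by Kepler's third law a = (μT²/4π²)^(1/3).
μT²/4π² = 7.141×10¹⁴ × (1.027×10⁵)² / 39.48 = 1.908×10²³ m³.
a = 5.757×10⁷ m = 57568 km.
Altitude h = a − R = 57568 − 7729 = 49839 km.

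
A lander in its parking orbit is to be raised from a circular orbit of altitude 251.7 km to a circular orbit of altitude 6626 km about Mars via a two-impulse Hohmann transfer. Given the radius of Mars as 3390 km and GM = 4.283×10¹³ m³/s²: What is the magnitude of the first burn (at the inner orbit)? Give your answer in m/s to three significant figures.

r₁ = 3390 + 251.7 = 3641.7 km = 3.6417×10⁶ m.
r₂ = 3390 + 6626 = 10016 km = 1.0016×10⁷ m.
Transfer ellipse a_t = (r₁ + r₂)/2 = 6.829×10⁶ m.
At r₁: circular v_c1 = √(μ/r₁) = 3429 m/s; transfer-periapsis v_p = √[μ(2/r₁ − 1/a_t)] = 4153 m/s.
Δv₁ = v_p − v_c1 = 723.9 m/s.

Δv ≈ 724 m/s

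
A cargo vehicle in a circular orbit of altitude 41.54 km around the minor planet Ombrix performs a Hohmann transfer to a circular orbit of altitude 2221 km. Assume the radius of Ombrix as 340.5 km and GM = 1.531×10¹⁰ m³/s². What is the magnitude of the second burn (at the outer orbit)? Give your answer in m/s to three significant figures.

r₁ = 340.5 + 41.54 = 382.04 km = 3.8204×10⁵ m.
r₂ = 340.5 + 2221 = 2561.5 km = 2.5615×10⁶ m.
Transfer ellipse a_t = (r₁ + r₂)/2 = 1.472×10⁶ m.
At r₁: circular v_c1 = √(μ/r₁) = 200.2 m/s; transfer-periapsis v_p = √[μ(2/r₁ − 1/a_t)] = 264.1 m/s.
At r₂: circular v_c2 = √(μ/r₂) = 77.31 m/s; transfer-apoapsis v_a = √[μ(2/r₂ − 1/a_t)] = 39.39 m/s.
Δv₂ = v_c2 − v_a = 37.92 m/s.

Δv ≈ 37.9 m/s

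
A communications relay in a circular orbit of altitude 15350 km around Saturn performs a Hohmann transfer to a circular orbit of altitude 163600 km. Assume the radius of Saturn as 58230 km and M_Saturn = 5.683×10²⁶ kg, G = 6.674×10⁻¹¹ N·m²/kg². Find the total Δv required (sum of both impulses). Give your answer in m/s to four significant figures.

Δv_total ≈ 8967 m/s

μ = GM = 6.674×10⁻¹¹ × 5.683×10²⁶ = 3.793×10¹⁶ m³/s².
r₁ = 58230 + 15350 = 73580 km = 7.3580×10⁷ m.
r₂ = 58230 + 163600 = 221830 km = 2.2183×10⁸ m.
Transfer ellipse a_t = (r₁ + r₂)/2 = 1.477×10⁸ m.
At r₁: circular v_c1 = √(μ/r₁) = 22700 m/s; transfer-perikrone v_p = √[μ(2/r₁ − 1/a_t)] = 27820 m/s.
Δv₁ = v_p − v_c1 = 5120 m/s.
At r₂: circular v_c2 = √(μ/r₂) = 13080 m/s; transfer-apokrone v_a = √[μ(2/r₂ − 1/a_t)] = 9229 m/s.
Δv₂ = v_c2 − v_a = 3847 m/s.
Total Δv = Δv₁ + Δv₂ = 8967 m/s.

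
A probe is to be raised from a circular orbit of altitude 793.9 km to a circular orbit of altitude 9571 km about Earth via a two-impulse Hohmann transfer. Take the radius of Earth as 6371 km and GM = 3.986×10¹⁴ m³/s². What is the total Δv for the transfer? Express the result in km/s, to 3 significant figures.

r₁ = 6371 + 793.9 = 7164.9 km = 7.1649×10⁶ m.
r₂ = 6371 + 9571 = 15942 km = 1.5942×10⁷ m.
Transfer ellipse a_t = (r₁ + r₂)/2 = 1.155×10⁷ m.
At r₁: circular v_c1 = √(μ/r₁) = 7459 m/s; transfer-perigee v_p = √[μ(2/r₁ − 1/a_t)] = 8762 m/s.
Δv₁ = v_p − v_c1 = 1303 m/s.
At r₂: circular v_c2 = √(μ/r₂) = 5000 m/s; transfer-apogee v_a = √[μ(2/r₂ − 1/a_t)] = 3938 m/s.
Δv₂ = v_c2 − v_a = 1063 m/s.
Total Δv = Δv₁ + Δv₂ = 2365 m/s = 2.365 km/s.

Δv_total ≈ 2.37 km/s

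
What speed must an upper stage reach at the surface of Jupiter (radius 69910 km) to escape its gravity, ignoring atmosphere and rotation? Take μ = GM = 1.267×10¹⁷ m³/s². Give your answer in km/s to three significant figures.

v_esc ≈ 60.2 km/s

r = R = 6.991×10⁷ m.
Escape speed v_esc = √(2μ/r) = √(2 × 1.267×10¹⁷ / 6.991×10⁷) = √(3.625×10⁹) = 60210 m/s.
= 60.21 km/s.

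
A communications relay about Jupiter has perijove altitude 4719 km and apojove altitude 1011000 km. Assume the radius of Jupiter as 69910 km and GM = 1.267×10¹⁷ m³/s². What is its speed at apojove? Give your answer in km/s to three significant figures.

r_p = 69910 + 4719 = 74629 km = 7.4629×10⁷ m.
r_a = 69910 + 1011000 = 1080900 km = 1.0809×10⁹ m.
Semi-major axis a = (r_p + r_a)/2 = 5.7777×10⁵ km = 5.778×10⁸ m.
Vis-viva: v² = μ(2/r − 1/a) = 1.267×10¹⁷ × (1.850×10⁻⁹ − 1.731×10⁻⁹) = 1.514×10⁷ m²/s².
v = 3891 m/s = 3.891 km/s.

v ≈ 3.89 km/s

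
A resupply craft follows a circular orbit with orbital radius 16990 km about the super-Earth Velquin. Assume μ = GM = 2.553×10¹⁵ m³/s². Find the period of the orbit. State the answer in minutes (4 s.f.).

T ≈ 145.1 minutes

r = 16990 km = 1.699×10⁷ m.
Kepler's third law: T = 2π√(r³/μ) = 2π√((1.699×10⁷)³ / 2.553×10¹⁵).
r³/μ = 1.921×10⁶ s², so T = 2π × 1.386×10³ = 8.709×10³ s.
Converting: 8.709×10³ s ÷ 60.00 = 145.1 minutes.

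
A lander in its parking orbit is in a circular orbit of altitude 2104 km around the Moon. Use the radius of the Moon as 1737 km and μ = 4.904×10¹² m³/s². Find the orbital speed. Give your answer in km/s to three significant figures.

r = 1737 + 2104 = 3841.0 km = 3.8410×10⁶ m.
For a circular orbit v = √(μ/r) = √(4.904×10¹² / 3.841×10⁶) = √(1.277×10⁶) = 1130 m/s.
That is 1.130 km/s.

v ≈ 1.13 km/s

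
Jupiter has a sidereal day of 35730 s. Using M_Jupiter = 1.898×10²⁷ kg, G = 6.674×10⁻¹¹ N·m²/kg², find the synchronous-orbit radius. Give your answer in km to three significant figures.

r_sync ≈ 1.60×10⁵ km

μ = GM = 6.674×10⁻¹¹ × 1.898×10²⁷ = 1.267×10¹⁷ m³/s².
A synchronous orbit has period T, so by Kepler's third law a = (μT²/4π²)^(1/3).
μT²/4π² = 1.267×10¹⁷ × (3.573×10⁴)² / 39.48 = 4.096×10²⁴ m³.
a = 1.600×10⁸ m = 1.6000×10⁵ km.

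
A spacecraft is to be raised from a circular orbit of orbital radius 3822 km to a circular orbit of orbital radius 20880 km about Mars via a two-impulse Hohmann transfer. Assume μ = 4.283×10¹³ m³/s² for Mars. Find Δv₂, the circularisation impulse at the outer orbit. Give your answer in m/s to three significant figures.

r₁ = 3822 km = 3.822×10⁶ m.
r₂ = 20880 km = 2.088×10⁷ m.
Transfer ellipse a_t = (r₁ + r₂)/2 = 1.235×10⁷ m.
At r₁: circular v_c1 = √(μ/r₁) = 3348 m/s; transfer-periapsis v_p = √[μ(2/r₁ − 1/a_t)] = 4353 m/s.
At r₂: circular v_c2 = √(μ/r₂) = 1432 m/s; transfer-apoapsis v_a = √[μ(2/r₂ − 1/a_t)] = 796.7 m/s.
Δv₂ = v_c2 − v_a = 635.5 m/s.

Δv ≈ 636 m/s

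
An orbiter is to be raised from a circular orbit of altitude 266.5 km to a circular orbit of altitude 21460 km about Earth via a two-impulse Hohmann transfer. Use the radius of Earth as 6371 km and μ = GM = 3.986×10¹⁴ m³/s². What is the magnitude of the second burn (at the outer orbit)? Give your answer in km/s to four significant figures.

Δv ≈ 1.436 km/s

r₁ = 6371 + 266.5 = 6637.5 km = 6.6375×10⁶ m.
r₂ = 6371 + 21460 = 27831 km = 2.7831×10⁷ m.
Transfer ellipse a_t = (r₁ + r₂)/2 = 1.723×10⁷ m.
At r₁: circular v_c1 = √(μ/r₁) = 7749 m/s; transfer-perigee v_p = √[μ(2/r₁ − 1/a_t)] = 9848 m/s.
At r₂: circular v_c2 = √(μ/r₂) = 3784 m/s; transfer-apogee v_a = √[μ(2/r₂ − 1/a_t)] = 2349 m/s.
Δv₂ = v_c2 − v_a = 1436 m/s.
= 1.436 km/s.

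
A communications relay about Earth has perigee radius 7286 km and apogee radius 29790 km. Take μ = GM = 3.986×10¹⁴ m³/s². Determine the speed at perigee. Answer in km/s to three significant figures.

Semi-major axis a = (r_p + r_a)/2 = 18538 km = 1.854×10⁷ m.
Vis-viva: v² = μ(2/r − 1/a) = 3.986×10¹⁴ × (2.745×10⁻⁷ − 5.394×10⁻⁸) = 8.791×10⁷ m²/s².
v = 9376 m/s = 9.376 km/s.

v ≈ 9.38 km/s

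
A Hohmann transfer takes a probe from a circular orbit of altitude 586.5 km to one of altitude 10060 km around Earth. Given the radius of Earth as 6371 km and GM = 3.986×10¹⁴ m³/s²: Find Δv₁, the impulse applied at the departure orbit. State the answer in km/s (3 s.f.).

Δv ≈ 1.40 km/s

r₁ = 6371 + 586.5 = 6957.5 km = 6.9575×10⁶ m.
r₂ = 6371 + 10060 = 16431 km = 1.6431×10⁷ m.
Transfer ellipse a_t = (r₁ + r₂)/2 = 1.169×10⁷ m.
At r₁: circular v_c1 = √(μ/r₁) = 7569 m/s; transfer-perigee v_p = √[μ(2/r₁ − 1/a_t)] = 8972 m/s.
Δv₁ = v_p − v_c1 = 1403 m/s.
= 1.403 km/s.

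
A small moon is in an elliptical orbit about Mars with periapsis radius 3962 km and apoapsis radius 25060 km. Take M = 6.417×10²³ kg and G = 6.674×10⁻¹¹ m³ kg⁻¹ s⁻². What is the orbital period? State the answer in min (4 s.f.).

T ≈ 884.5 min

μ = GM = 6.674×10⁻¹¹ × 6.417×10²³ = 4.283×10¹³ m³/s².
Semi-major axis a = (r_p + r_a)/2 = (3962.0 + 25060)/2 = 14511 km = 1.451×10⁷ m.
By Kepler's third law T = 2π√(a³/μ) = 2π × 8.447×10³ = 5.307×10⁴ s.
= 884.5 min.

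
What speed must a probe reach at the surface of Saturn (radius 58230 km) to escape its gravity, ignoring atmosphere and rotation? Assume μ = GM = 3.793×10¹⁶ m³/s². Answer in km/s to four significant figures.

v_esc ≈ 36.09 km/s

r = R = 5.823×10⁷ m.
Escape speed v_esc = √(2μ/r) = √(2 × 3.793×10¹⁶ / 5.823×10⁷) = √(1.303×10⁹) = 36090 m/s.
= 36.09 km/s.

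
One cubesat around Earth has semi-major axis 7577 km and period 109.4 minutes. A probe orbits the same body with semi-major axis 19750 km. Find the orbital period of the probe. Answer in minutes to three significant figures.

T₂ ≈ 460 minutes

Kepler's third law: T² ∝ a³, so T₂ = T₁ (a₂/a₁)^(3/2).
a₂/a₁ = 2.607, (a₂/a₁)^(3/2) = 4.208.
T₂ = 109.4 × 4.208 = 460.4 minutes.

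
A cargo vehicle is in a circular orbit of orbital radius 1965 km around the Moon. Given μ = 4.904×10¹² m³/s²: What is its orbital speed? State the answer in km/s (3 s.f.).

r = 1965 km = 1.965×10⁶ m.
For a circular orbit v = √(μ/r) = √(4.904×10¹² / 1.965×10⁶) = √(2.496×10⁶) = 1580 m/s.
That is 1.580 km/s.

v ≈ 1.58 km/s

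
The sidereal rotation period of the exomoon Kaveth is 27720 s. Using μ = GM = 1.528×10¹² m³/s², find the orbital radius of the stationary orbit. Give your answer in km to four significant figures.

A synchronous orbit has period T, so by Kepler's third law a = (μT²/4π²)^(1/3).
μT²/4π² = 1.528×10¹² × (2.772×10⁴)² / 39.48 = 2.974×10¹⁹ m³.
a = 3.098×10⁶ m = 3098.3 km.

r_sync ≈ 3098 km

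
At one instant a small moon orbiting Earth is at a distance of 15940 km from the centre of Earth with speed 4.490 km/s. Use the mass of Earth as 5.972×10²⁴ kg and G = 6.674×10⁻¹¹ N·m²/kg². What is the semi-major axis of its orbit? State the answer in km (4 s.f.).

a ≈ 13350 km

μ = GM = 6.674×10⁻¹¹ × 5.972×10²⁴ = 3.986×10¹⁴ m³/s².
r = 1.594×10⁷ m.
Vis-viva rearranged: 1/a = 2/r − v²/μ = 1.255×10⁻⁷ − 5.058×10⁻⁸ = 7.489×10⁻⁸ m⁻¹.
a = 1.335×10⁷ m = 13353 km.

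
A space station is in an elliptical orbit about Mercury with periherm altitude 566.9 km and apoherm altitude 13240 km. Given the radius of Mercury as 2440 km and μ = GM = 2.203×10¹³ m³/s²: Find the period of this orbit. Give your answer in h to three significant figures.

T ≈ 10.6 h

r_p = 2440 + 566.9 = 3006.9 km = 3.0069×10⁶ m.
r_a = 2440 + 13240 = 15680 km = 1.5680×10⁷ m.
Semi-major axis a = (r_p + r_a)/2 = (3006.9 + 15680)/2 = 9343.5 km = 9.343×10⁶ m.
By Kepler's third law T = 2π√(a³/μ) = 2π × 6.085×10³ = 3.823×10⁴ s.
= 10.62 h.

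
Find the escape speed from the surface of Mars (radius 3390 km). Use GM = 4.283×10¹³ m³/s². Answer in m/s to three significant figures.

r = R = 3.390×10⁶ m.
Escape speed v_esc = √(2μ/r) = √(2 × 4.283×10¹³ / 3.390×10⁶) = √(2.527×10⁷) = 5027 m/s.

v_esc ≈ 5030 m/s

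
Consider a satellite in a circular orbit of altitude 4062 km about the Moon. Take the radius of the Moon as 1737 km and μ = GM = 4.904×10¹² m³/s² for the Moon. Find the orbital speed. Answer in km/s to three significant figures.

r = 1737 + 4062 = 5799.0 km = 5.7990×10⁶ m.
For a circular orbit v = √(μ/r) = √(4.904×10¹² / 5.799×10⁶) = √(8.457×10⁵) = 919.6 m/s.
That is 0.9196 km/s.

v ≈ 0.92 km/s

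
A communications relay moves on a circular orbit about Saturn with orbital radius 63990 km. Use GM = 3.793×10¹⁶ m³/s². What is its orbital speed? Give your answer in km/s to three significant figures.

v ≈ 24.3 km/s

r = 63990 km = 6.399×10⁷ m.
For a circular orbit v = √(μ/r) = √(3.793×10¹⁶ / 6.399×10⁷) = √(5.927×10⁸) = 24350 m/s.
That is 24.35 km/s.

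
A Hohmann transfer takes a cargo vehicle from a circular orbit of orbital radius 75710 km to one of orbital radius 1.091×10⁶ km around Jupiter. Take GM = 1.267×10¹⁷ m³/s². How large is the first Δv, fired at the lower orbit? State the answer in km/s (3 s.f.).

r₁ = 75710 km = 7.571×10⁷ m.
r₂ = 1.091×10⁶ km = 1.091×10⁹ m.
Transfer ellipse a_t = (r₁ + r₂)/2 = 5.834×10⁸ m.
At r₁: circular v_c1 = √(μ/r₁) = 40910 m/s; transfer-perijove v_p = √[μ(2/r₁ − 1/a_t)] = 55940 m/s.
Δv₁ = v_p − v_c1 = 15040 m/s.
= 15.04 km/s.

Δv ≈ 15.0 km/s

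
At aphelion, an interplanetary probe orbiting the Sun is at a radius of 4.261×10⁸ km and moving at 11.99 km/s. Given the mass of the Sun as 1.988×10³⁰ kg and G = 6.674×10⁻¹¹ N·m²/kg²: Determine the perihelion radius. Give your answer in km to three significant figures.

perihelion radius ≈ 1.28×10⁸ km

μ = GM = 6.674×10⁻¹¹ × 1.988×10³⁰ = 1.327×10²⁰ m³/s².
r_a = 4.261×10¹¹ m.
Specific energy ε = v²/2 − μ/r = -2.395×10⁸ J/kg, so a = −μ/(2ε) = 2.770×10¹¹ m.
The apsides satisfy r_p + r_a = 2a, so the perihelion radius is 2a − r_a = 1.279×10¹¹ m = 1.2788×10⁸ km.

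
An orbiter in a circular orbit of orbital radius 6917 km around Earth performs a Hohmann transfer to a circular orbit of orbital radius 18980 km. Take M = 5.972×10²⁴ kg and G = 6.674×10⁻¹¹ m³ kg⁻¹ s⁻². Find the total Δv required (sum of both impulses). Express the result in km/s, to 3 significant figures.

μ = GM = 6.674×10⁻¹¹ × 5.972×10²⁴ = 3.986×10¹⁴ m³/s².
r₁ = 6917 km = 6.917×10⁶ m.
r₂ = 18980 km = 1.898×10⁷ m.
Transfer ellipse a_t = (r₁ + r₂)/2 = 1.295×10⁷ m.
At r₁: circular v_c1 = √(μ/r₁) = 7591 m/s; transfer-perigee v_p = √[μ(2/r₁ − 1/a_t)] = 9190 m/s.
Δv₁ = v_p − v_c1 = 1599 m/s.
At r₂: circular v_c2 = √(μ/r₂) = 4583 m/s; transfer-apogee v_a = √[μ(2/r₂ − 1/a_t)] = 3349 m/s.
Δv₂ = v_c2 − v_a = 1233 m/s.
Total Δv = Δv₁ + Δv₂ = 2833 m/s = 2.833 km/s.

Δv_total ≈ 2.83 km/s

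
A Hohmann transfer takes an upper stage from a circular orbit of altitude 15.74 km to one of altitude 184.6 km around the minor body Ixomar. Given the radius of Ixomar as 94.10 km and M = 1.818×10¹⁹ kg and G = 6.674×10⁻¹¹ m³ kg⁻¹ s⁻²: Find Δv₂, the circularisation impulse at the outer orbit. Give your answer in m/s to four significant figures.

μ = GM = 6.674×10⁻¹¹ × 1.818×10¹⁹ = 1.213×10⁹ m³/s².
r₁ = 94.10 + 15.74 = 109.84 km = 1.0984×10⁵ m.
r₂ = 94.10 + 184.6 = 278.70 km = 2.7870×10⁵ m.
Transfer ellipse a_t = (r₁ + r₂)/2 = 1.943×10⁵ m.
At r₁: circular v_c1 = √(μ/r₁) = 105.1 m/s; transfer-periapsis v_p = √[μ(2/r₁ − 1/a_t)] = 125.9 m/s.
At r₂: circular v_c2 = √(μ/r₂) = 65.98 m/s; transfer-apoapsis v_a = √[μ(2/r₂ − 1/a_t)] = 49.61 m/s.
Δv₂ = v_c2 − v_a = 16.37 m/s.

Δv ≈ 16.37 m/s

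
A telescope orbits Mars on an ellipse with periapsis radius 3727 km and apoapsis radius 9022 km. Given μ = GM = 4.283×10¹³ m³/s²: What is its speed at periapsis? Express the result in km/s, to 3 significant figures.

v ≈ 4.03 km/s

Semi-major axis a = (r_p + r_a)/2 = 6374.5 km = 6.374×10⁶ m.
Vis-viva: v² = μ(2/r − 1/a) = 4.283×10¹³ × (5.366×10⁻⁷ − 1.569×10⁻⁷) = 1.626×10⁷ m²/s².
v = 4033 m/s = 4.033 km/s.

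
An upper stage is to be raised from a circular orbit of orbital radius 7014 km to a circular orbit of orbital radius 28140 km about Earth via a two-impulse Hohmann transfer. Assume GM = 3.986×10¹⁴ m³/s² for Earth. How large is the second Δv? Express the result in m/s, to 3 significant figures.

r₁ = 7014 km = 7.014×10⁶ m.
r₂ = 28140 km = 2.814×10⁷ m.
Transfer ellipse a_t = (r₁ + r₂)/2 = 1.758×10⁷ m.
At r₁: circular v_c1 = √(μ/r₁) = 7539 m/s; transfer-perigee v_p = √[μ(2/r₁ − 1/a_t)] = 9538 m/s.
At r₂: circular v_c2 = √(μ/r₂) = 3764 m/s; transfer-apogee v_a = √[μ(2/r₂ − 1/a_t)] = 2377 m/s.
Δv₂ = v_c2 − v_a = 1386 m/s.

Δv ≈ 1390 m/s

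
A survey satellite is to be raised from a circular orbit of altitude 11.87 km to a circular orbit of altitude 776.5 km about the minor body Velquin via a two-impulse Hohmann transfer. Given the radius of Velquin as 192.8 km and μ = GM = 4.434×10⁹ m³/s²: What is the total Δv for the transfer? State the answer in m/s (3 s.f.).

Δv_total ≈ 69.7 m/s

r₁ = 192.8 + 11.87 = 204.67 km = 2.0467×10⁵ m.
r₂ = 192.8 + 776.5 = 969.30 km = 9.6930×10⁵ m.
Transfer ellipse a_t = (r₁ + r₂)/2 = 5.870×10⁵ m.
At r₁: circular v_c1 = √(μ/r₁) = 147.2 m/s; transfer-periapsis v_p = √[μ(2/r₁ − 1/a_t)] = 189.1 m/s.
Δv₁ = v_p − v_c1 = 41.95 m/s.
At r₂: circular v_c2 = √(μ/r₂) = 67.63 m/s; transfer-apoapsis v_a = √[μ(2/r₂ − 1/a_t)] = 39.94 m/s.
Δv₂ = v_c2 − v_a = 27.70 m/s.
Total Δv = Δv₁ + Δv₂ = 69.65 m/s.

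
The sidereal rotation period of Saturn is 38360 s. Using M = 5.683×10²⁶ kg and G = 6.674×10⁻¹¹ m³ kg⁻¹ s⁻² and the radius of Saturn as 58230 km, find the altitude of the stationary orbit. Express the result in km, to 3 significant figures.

μ = GM = 6.674×10⁻¹¹ × 5.683×10²⁶ = 3.793×10¹⁶ m³/s².
A synchronous orbit has period T, so by Kepler's third law a = (μT²/4π²)^(1/3).
μT²/4π² = 3.793×10¹⁶ × (3.836×10⁴)² / 39.48 = 1.414×10²⁴ m³.
a = 1.122×10⁸ m = 1.1223×10⁵ km.
Altitude h = a − R = 1.1223×10⁵ − 58230 = 54003 km.

h_sync ≈ 54000 km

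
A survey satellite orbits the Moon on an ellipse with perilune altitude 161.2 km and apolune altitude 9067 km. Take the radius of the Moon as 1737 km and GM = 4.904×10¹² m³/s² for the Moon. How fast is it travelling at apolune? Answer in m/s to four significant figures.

v ≈ 368.3 m/s

r_p = 1737 + 161.2 = 1898.2 km = 1.8982×10⁶ m.
r_a = 1737 + 9067 = 10804 km = 1.0804×10⁷ m.
Semi-major axis a = (r_p + r_a)/2 = 6351.1 km = 6.351×10⁶ m.
Vis-viva: v² = μ(2/r − 1/a) = 4.904×10¹² × (1.851×10⁻⁷ − 1.575×10⁻⁷) = 1.357×10⁵ m²/s².
v = 368.3 m/s.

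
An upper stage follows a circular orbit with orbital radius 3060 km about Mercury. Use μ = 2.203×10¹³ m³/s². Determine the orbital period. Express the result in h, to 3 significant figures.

T ≈ 1.99 h

r = 3060 km = 3.060×10⁶ m.
Kepler's third law: T = 2π√(r³/μ) = 2π√((3.060×10⁶)³ / 2.203×10¹³).
r³/μ = 1.301×10⁶ s², so T = 2π × 1.140×10³ = 7.166×10³ s.
Converting: 7.166×10³ s ÷ 3600 = 1.990 h.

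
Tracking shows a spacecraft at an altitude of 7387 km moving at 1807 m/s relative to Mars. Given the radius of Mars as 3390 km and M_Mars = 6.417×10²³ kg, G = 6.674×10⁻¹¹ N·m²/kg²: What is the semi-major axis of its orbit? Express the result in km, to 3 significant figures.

a ≈ 9150 km

μ = GM = 6.674×10⁻¹¹ × 6.417×10²³ = 4.283×10¹³ m³/s².
r = 3390 + 7387 = 10777 km = 1.078×10⁷ m.
Vis-viva rearranged: 1/a = 2/r − v²/μ = 1.856×10⁻⁷ − 7.624×10⁻⁸ = 1.093×10⁻⁷ m⁻¹.
a = 9.146×10⁶ m = 9146.0 km.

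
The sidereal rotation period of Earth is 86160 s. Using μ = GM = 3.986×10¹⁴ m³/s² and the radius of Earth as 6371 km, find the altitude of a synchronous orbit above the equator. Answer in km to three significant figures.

h_sync ≈ 35800 km

A synchronous orbit has period T, so by Kepler's third law a = (μT²/4π²)^(1/3).
μT²/4π² = 3.986×10¹⁴ × (8.616×10⁴)² / 39.48 = 7.495×10²² m³.
a = 4.216×10⁷ m = 42163 km.
Altitude h = a − R = 42163 − 6371 = 35792 km.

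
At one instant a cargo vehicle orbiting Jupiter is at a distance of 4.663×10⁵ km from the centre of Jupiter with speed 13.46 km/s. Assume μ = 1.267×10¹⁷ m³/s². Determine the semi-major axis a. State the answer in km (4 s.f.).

r = 4.663×10⁸ m.
Vis-viva rearranged: 1/a = 2/r − v²/μ = 4.289×10⁻⁹ − 1.430×10⁻⁹ = 2.859×10⁻⁹ m⁻¹.
a = 3.498×10⁸ m = 3.4975×10⁵ km.

a ≈ 3.498×10⁵ km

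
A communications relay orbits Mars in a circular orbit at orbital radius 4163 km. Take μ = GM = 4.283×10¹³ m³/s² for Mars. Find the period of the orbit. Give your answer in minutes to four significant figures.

T ≈ 135.9 minutes

r = 4163 km = 4.163×10⁶ m.
Kepler's third law: T = 2π√(r³/μ) = 2π√((4.163×10⁶)³ / 4.283×10¹³).
r³/μ = 1.685×10⁶ s², so T = 2π × 1.298×10³ = 8.155×10³ s.
Converting: 8.155×10³ s ÷ 60.00 = 135.9 minutes.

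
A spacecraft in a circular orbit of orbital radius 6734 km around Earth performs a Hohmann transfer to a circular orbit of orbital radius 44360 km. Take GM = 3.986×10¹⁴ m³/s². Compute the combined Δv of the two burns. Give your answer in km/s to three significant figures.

Δv_total ≈ 3.90 km/s

r₁ = 6734 km = 6.734×10⁶ m.
r₂ = 44360 km = 4.436×10⁷ m.
Transfer ellipse a_t = (r₁ + r₂)/2 = 2.555×10⁷ m.
At r₁: circular v_c1 = √(μ/r₁) = 7694 m/s; transfer-perigee v_p = √[μ(2/r₁ − 1/a_t)] = 10140 m/s.
Δv₁ = v_p − v_c1 = 2444 m/s.
At r₂: circular v_c2 = √(μ/r₂) = 2998 m/s; transfer-apogee v_a = √[μ(2/r₂ − 1/a_t)] = 1539 m/s.
Δv₂ = v_c2 − v_a = 1459 m/s.
Total Δv = Δv₁ + Δv₂ = 3903 m/s = 3.903 km/s.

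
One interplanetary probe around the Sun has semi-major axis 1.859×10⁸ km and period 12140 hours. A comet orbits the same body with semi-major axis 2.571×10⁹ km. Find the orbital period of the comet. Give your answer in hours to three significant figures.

T₂ ≈ 6.24×10⁵ hours

Kepler's third law: T² ∝ a³, so T₂ = T₁ (a₂/a₁)^(3/2).
a₂/a₁ = 13.83, (a₂/a₁)^(3/2) = 51.43.
T₂ = 12140 × 51.43 = 6.244×10⁵ hours.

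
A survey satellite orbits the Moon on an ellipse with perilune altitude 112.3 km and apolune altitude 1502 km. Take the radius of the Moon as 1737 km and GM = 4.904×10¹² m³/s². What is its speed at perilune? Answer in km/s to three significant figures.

r_p = 1737 + 112.3 = 1849.3 km = 1.8493×10⁶ m.
r_a = 1737 + 1502 = 3239.0 km = 3.2390×10⁶ m.
Semi-major axis a = (r_p + r_a)/2 = 2544.2 km = 2.544×10⁶ m.
Vis-viva: v² = μ(2/r − 1/a) = 4.904×10¹² × (1.081×10⁻⁶ − 3.931×10⁻⁷) = 3.376×10⁶ m²/s².
v = 1837 m/s = 1.837 km/s.

v ≈ 1.84 km/s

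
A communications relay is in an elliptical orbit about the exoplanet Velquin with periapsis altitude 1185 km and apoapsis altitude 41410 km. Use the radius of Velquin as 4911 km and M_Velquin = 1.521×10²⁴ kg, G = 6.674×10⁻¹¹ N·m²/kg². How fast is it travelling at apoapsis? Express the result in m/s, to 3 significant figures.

μ = GM = 6.674×10⁻¹¹ × 1.521×10²⁴ = 1.015×10¹⁴ m³/s².
r_p = 4911 + 1185 = 6096.0 km = 6.0960×10⁶ m.
r_a = 4911 + 41410 = 46321 km = 4.6321×10⁷ m.
Semi-major axis a = (r_p + r_a)/2 = 26208 km = 2.621×10⁷ m.
Vis-viva: v² = μ(2/r − 1/a) = 1.015×10¹⁴ × (4.318×10⁻⁸ − 3.816×10⁻⁸) = 5.097×10⁵ m²/s².
v = 714.0 m/s.

v ≈ 714 m/s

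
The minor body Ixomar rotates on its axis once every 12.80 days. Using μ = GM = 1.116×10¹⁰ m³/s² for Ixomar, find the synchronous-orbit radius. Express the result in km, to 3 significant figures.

r_sync ≈ 7020 km

T = 12.80 days = 1.106×10⁶ s.
A synchronous orbit has period T, so by Kepler's third law a = (μT²/4π²)^(1/3).
μT²/4π² = 1.116×10¹⁰ × (1.106×10⁶)² / 39.48 = 3.457×10²⁰ m³.
a = 7.019×10⁶ m = 7018.6 km.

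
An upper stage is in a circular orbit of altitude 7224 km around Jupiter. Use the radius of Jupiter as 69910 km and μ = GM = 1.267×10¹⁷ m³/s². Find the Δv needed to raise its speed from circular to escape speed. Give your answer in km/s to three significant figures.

Δv ≈ 16.8 km/s

r = 69910 + 7224 = 77134 km = 7.7134×10⁷ m.
Circular speed v_c = √(μ/r) = 40530 m/s.
Escape speed v_esc = √(2μ/r) = √2 × v_c = 57320 m/s.
Δv = v_esc − v_c = 16790 m/s = 16.79 km/s.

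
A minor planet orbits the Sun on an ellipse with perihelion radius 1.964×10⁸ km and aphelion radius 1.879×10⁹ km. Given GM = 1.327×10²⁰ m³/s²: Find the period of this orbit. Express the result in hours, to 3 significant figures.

Semi-major axis a = (r_p + r_a)/2 = (1.9640×10⁸ + 1.8790×10⁹)/2 = 1.0377×10⁹ km = 1.038×10¹² m.
By Kepler's third law T = 2π√(a³/μ) = 2π × 9.176×10⁷ = 5.766×10⁸ s.
= 1.602×10⁵ hours.

T ≈ 160000 hours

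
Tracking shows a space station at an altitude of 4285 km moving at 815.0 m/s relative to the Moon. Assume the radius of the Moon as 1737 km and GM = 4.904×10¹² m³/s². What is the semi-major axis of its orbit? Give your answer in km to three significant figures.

a ≈ 5080 km

r = 1737 + 4285 = 6022.0 km = 6.022×10⁶ m.
Vis-viva rearranged: 1/a = 2/r − v²/μ = 3.321×10⁻⁷ − 1.354×10⁻⁷ = 1.967×10⁻⁷ m⁻¹.
a = 5.085×10⁶ m = 5084.7 km.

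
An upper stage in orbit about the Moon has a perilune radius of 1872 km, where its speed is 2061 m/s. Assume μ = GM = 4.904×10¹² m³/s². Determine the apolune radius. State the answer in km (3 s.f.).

apolune radius ≈ 8020 km

r_p = 1.872×10⁶ m.
Specific energy ε = v²/2 − μ/r = -4.958×10⁵ J/kg, so a = −μ/(2ε) = 4.946×10⁶ m.
The apsides satisfy r_p + r_a = 2a, so the apolune radius is 2a − r_p = 8.019×10⁶ m = 8019.1 km.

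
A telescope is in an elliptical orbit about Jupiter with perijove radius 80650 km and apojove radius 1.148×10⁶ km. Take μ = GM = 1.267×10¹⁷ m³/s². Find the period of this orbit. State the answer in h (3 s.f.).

T ≈ 74.7 h

Semi-major axis a = (r_p + r_a)/2 = (80650 + 1.1480×10⁶)/2 = 6.1432×10⁵ km = 6.143×10⁸ m.
By Kepler's third law T = 2π√(a³/μ) = 2π × 4.278×10⁴ = 2.688×10⁵ s.
= 74.66 h.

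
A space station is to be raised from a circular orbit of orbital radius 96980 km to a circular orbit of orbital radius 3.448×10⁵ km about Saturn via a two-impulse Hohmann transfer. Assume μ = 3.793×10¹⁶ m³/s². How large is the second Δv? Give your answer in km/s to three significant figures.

Δv ≈ 3.54 km/s

r₁ = 96980 km = 9.698×10⁷ m.
r₂ = 3.448×10⁵ km = 3.448×10⁸ m.
Transfer ellipse a_t = (r₁ + r₂)/2 = 2.209×10⁸ m.
At r₁: circular v_c1 = √(μ/r₁) = 19780 m/s; transfer-perikrone v_p = √[μ(2/r₁ − 1/a_t)] = 24710 m/s.
At r₂: circular v_c2 = √(μ/r₂) = 10490 m/s; transfer-apokrone v_a = √[μ(2/r₂ − 1/a_t)] = 6950 m/s.
Δv₂ = v_c2 − v_a = 3539 m/s.
= 3.539 km/s.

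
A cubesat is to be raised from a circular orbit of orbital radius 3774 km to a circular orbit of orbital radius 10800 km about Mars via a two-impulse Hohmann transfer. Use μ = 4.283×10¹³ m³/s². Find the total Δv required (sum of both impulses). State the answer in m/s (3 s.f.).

r₁ = 3774 km = 3.774×10⁶ m.
r₂ = 10800 km = 1.080×10⁷ m.
Transfer ellipse a_t = (r₁ + r₂)/2 = 7.287×10⁶ m.
At r₁: circular v_c1 = √(μ/r₁) = 3369 m/s; transfer-periapsis v_p = √[μ(2/r₁ − 1/a_t)] = 4101 m/s.
Δv₁ = v_p − v_c1 = 732.4 m/s.
At r₂: circular v_c2 = √(μ/r₂) = 1991 m/s; transfer-apoapsis v_a = √[μ(2/r₂ − 1/a_t)] = 1433 m/s.
Δv₂ = v_c2 − v_a = 558.3 m/s.
Total Δv = Δv₁ + Δv₂ = 1291 m/s.

Δv_total ≈ 1290 m/s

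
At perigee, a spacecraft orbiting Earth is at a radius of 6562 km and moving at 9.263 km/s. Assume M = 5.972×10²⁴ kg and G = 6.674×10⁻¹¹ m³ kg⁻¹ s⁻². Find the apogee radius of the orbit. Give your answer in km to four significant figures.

apogee radius ≈ 15780 km

μ = GM = 6.674×10⁻¹¹ × 5.972×10²⁴ = 3.986×10¹⁴ m³/s².
r_p = 6.562×10⁶ m.
Specific energy ε = v²/2 − μ/r = -1.784×10⁷ J/kg, so a = −μ/(2ε) = 1.117×10⁷ m.
The apsides satisfy r_p + r_a = 2a, so the apogee radius is 2a − r_p = 1.578×10⁷ m = 15782 km.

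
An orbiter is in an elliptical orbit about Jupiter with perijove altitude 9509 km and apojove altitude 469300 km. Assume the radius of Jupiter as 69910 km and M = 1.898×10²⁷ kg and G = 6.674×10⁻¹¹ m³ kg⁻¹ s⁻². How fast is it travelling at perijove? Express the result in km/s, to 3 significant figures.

v ≈ 52.7 km/s

μ = GM = 6.674×10⁻¹¹ × 1.898×10²⁷ = 1.267×10¹⁷ m³/s².
r_p = 69910 + 9509 = 79419 km = 7.9419×10⁷ m.
r_a = 69910 + 469300 = 539210 km = 5.3921×10⁸ m.
Semi-major axis a = (r_p + r_a)/2 = 3.0931×10⁵ km = 3.093×10⁸ m.
Vis-viva: v² = μ(2/r − 1/a) = 1.267×10¹⁷ × (2.518×10⁻⁸ − 3.233×10⁻⁹) = 2.780×10⁹ m²/s².
v = 52730 m/s = 52.73 km/s.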